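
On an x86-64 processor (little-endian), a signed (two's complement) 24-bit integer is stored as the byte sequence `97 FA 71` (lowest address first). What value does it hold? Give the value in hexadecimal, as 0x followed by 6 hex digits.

In little-endian order the low byte comes first in memory.
Reassemble most-significant byte first: 71 FA 97 → 0x71FA97.

0x71FA97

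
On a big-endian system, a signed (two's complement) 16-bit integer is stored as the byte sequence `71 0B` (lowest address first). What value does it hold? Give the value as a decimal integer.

28939

In big-endian order the high byte comes first in memory.
The bytes are already most-significant first: 0x710B.
0x710B = 28939.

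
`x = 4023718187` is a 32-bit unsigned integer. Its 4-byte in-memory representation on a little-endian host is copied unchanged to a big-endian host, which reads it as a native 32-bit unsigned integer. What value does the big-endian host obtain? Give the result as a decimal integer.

4023718187 in 32-bit hexadecimal is 0xEFD5112B.
Stored little-endian, the bytes at ascending addresses are 2B 11 D5 EF.
Read back as big-endian, the last byte is least significant, giving 0x2B11D5EF.
0x2B11D5EF = 722589167.

722589167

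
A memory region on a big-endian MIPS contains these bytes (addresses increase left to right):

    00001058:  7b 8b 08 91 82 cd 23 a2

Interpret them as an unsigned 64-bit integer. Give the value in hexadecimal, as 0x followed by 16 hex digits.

Big-endian: lowest address holds the most-significant byte.
The bytes are already most-significant first: 0x7B8B089182CD23A2.

0x7B8B089182CD23A2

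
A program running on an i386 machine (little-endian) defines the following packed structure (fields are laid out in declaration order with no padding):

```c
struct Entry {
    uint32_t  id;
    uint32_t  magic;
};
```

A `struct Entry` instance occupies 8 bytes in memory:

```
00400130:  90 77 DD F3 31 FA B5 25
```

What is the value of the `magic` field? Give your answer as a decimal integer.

`magic` follows `id` (4 bytes), so it starts at byte offset 4 and occupies 4 bytes.
Bytes at offsets 4..7: 31 FA B5 25.
In little-endian order the low byte comes first in memory.
Reassemble most-significant byte first: 25 B5 FA 31 → 0x25B5FA31.
0x25B5FA31 = 632683057.

632683057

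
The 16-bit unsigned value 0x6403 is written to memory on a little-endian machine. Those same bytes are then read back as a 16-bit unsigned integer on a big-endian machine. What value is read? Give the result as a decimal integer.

868

Stored little-endian, the bytes at ascending addresses are 03 64.
Read back as big-endian, the last byte is least significant, giving 0x0364.
0x0364 = 868.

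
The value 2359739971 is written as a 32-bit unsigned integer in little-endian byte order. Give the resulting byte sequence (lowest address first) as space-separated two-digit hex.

43 C6 A6 8C

2359739971 in hexadecimal, padded to 32 bits, is 0x8CA6C643.
Split into bytes (most-significant first): 8C A6 C6 43.
Little-endian: lowest address holds the least-significant byte.
So at ascending addresses the bytes are 43 C6 A6 8C.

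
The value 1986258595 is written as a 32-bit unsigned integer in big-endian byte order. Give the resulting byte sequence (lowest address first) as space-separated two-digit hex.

1986258595 in hexadecimal, padded to 32 bits, is 0x7663E6A3.
Split into bytes (most-significant first): 76 63 E6 A3.
Big-endian: lowest address holds the most-significant byte.
So the memory order matches the most-significant-first order: 76 63 E6 A3.

76 63 E6 A3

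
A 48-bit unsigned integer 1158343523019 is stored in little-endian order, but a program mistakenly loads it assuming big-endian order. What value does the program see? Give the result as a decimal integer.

223727659912449

1158343523019 in 48-bit hexadecimal is 0x010DB2A77ACB.
Stored little-endian, the bytes at ascending addresses are CB 7A A7 B2 0D 01.
Read back as big-endian, the last byte is least significant, giving 0xCB7AA7B20D01.
0xCB7AA7B20D01 = 223727659912449.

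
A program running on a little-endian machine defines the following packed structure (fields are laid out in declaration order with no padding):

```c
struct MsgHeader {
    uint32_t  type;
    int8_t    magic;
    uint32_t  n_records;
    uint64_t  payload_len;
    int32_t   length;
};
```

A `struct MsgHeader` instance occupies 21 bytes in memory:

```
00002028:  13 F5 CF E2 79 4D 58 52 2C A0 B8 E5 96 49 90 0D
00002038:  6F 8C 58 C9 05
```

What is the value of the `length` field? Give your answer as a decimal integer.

97081484

`length` follows `type` (4 B), `magic` (1 B), `n_records` (4 B), `payload_len` (8 B), so it starts at offset 4 + 1 + 4 + 8 = 17 and occupies 4 bytes.
Bytes at offsets 17..20: 8C 58 C9 05.
In little-endian order the low byte comes first in memory.
Reassemble most-significant byte first: 05 C9 58 8C → 0x05C9588C.
0x05C9588C = 97081484.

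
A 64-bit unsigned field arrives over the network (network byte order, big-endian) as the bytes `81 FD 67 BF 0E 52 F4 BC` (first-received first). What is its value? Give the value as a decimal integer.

9366756870277231804

Big-endian stores the most-significant byte at the lowest address.
The bytes are already most-significant first: 0x81FD67BF0E52F4BC.
0x81FD67BF0E52F4BC = 9366756870277231804.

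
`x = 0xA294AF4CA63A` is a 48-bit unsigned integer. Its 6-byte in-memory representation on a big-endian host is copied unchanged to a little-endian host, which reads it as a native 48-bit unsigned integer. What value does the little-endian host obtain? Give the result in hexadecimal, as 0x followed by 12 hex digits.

0x3AA64CAF94A2

Stored big-endian, the bytes at ascending addresses are A2 94 AF 4C A6 3A.
Read back as little-endian, the first byte is least significant, giving 0x3AA64CAF94A2.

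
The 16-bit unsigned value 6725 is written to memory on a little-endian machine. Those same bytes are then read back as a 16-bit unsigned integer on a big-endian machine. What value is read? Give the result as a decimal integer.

6725 in 16-bit hexadecimal is 0x1A45.
Stored little-endian, the bytes at ascending addresses are 45 1A.
Read back as big-endian, the last byte is least significant, giving 0x451A.
0x451A = 17690.

17690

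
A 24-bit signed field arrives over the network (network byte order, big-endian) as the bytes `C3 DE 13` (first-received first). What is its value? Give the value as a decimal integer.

Big-endian: lowest address holds the most-significant byte.
The bytes are already most-significant first: 0xC3DE13.
Top bit is set, so as a signed 24-bit value this is 0xC3DE13 − 2^24 = -3940845.

-3940845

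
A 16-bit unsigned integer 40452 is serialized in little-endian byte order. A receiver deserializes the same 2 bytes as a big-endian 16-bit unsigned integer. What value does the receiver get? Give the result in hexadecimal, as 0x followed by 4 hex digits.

40452 in 16-bit hexadecimal is 0x9E04.
Stored little-endian, the bytes at ascending addresses are 04 9E.
Read back as big-endian, the last byte is least significant, giving 0x049E.

0x049E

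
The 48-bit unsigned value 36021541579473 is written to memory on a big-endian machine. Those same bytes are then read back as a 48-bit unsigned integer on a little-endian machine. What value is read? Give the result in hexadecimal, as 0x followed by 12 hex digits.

0xD1AA30EBC220

36021541579473 in 48-bit hexadecimal is 0x20C2EB30AAD1.
Stored big-endian, the bytes at ascending addresses are 20 C2 EB 30 AA D1.
Read back as little-endian, the first byte is least significant, giving 0xD1AA30EBC220.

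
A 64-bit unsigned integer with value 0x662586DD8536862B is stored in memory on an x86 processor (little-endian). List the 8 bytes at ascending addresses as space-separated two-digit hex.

2B 86 36 85 DD 86 25 66

Split into bytes (most-significant first): 66 25 86 DD 85 36 86 2B.
Little-endian stores the least-significant byte at the lowest address.
So at ascending addresses the bytes are 2B 86 36 85 DD 86 25 66.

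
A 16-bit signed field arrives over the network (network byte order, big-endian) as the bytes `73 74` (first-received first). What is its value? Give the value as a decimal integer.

Big-endian stores the most-significant byte at the lowest address.
The bytes are already most-significant first: 0x7374.
0x7374 = 29556.

29556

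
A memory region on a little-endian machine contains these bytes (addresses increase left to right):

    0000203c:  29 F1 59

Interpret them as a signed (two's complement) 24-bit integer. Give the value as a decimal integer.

Little-endian: lowest address holds the least-significant byte.
Reassemble most-significant byte first: 59 F1 29 → 0x59F129.
0x59F129 = 5894441.

5894441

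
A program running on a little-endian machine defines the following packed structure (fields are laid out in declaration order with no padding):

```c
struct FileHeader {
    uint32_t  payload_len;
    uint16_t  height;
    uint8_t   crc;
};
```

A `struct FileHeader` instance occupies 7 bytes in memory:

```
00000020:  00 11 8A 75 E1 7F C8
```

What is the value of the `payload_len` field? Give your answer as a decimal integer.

`payload_len` is the first field, at byte offset 0, occupying 4 bytes.
Bytes at offsets 0..3: 00 11 8A 75.
Little-endian: lowest address holds the least-significant byte.
Reassemble most-significant byte first: 75 8A 11 00 → 0x758A1100.
0x758A1100 = 1971982592.

1971982592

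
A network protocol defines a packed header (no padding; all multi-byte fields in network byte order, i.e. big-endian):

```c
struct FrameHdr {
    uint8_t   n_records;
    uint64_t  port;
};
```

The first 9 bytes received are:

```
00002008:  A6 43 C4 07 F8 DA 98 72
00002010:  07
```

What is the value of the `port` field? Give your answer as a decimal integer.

4883036661377167879

`port` follows `n_records` (1 byte), so it starts at byte offset 1 and occupies 8 bytes.
Bytes at offsets 1..8: 43 C4 07 F8 DA 98 72 07.
Big-endian: lowest address holds the most-significant byte.
The bytes are already most-significant first: 0x43C407F8DA987207.
0x43C407F8DA987207 = 4883036661377167879.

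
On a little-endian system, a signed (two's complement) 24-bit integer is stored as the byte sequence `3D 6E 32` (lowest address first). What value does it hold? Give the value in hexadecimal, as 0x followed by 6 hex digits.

0x326E3D

Little-endian stores the least-significant byte at the lowest address.
Reassemble most-significant byte first: 32 6E 3D → 0x326E3D.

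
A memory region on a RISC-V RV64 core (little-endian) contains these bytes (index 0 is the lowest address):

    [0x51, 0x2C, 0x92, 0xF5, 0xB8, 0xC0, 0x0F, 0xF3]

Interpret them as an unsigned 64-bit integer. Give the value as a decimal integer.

17514429376493661265

In little-endian order the low byte comes first in memory.
Reassemble most-significant byte first: F3 0F C0 B8 F5 92 2C 51 → 0xF30FC0B8F5922C51.
0xF30FC0B8F5922C51 = 17514429376493661265.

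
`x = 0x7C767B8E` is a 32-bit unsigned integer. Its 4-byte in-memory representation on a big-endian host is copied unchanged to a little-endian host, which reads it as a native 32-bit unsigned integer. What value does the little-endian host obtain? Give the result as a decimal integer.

2390455932

Stored big-endian, the bytes at ascending addresses are 7C 76 7B 8E.
Read back as little-endian, the first byte is least significant, giving 0x8E7B767C.
0x8E7B767C = 2390455932.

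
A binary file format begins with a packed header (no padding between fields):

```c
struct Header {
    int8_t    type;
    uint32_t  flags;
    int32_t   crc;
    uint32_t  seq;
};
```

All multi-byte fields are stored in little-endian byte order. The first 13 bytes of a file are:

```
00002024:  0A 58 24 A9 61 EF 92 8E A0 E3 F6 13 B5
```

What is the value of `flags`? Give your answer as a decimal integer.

`flags` follows `type` (1 byte), so it starts at byte offset 1 and occupies 4 bytes.
Bytes at offsets 1..4: 58 24 A9 61.
Little-endian: lowest address holds the least-significant byte.
Reassemble most-significant byte first: 61 A9 24 58 → 0x61A92458.
0x61A92458 = 1638474840.

1638474840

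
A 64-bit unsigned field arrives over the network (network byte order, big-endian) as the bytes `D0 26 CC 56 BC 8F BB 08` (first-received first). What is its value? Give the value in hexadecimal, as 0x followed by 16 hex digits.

Big-endian stores the most-significant byte at the lowest address.
The bytes are already most-significant first: 0xD026CC56BC8FBB08.

0xD026CC56BC8FBB08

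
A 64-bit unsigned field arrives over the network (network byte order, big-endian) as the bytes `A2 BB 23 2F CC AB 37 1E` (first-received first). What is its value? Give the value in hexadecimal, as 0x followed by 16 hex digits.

Big-endian stores the most-significant byte at the lowest address.
The bytes are already most-significant first: 0xA2BB232FCCAB371E.

0xA2BB232FCCAB371E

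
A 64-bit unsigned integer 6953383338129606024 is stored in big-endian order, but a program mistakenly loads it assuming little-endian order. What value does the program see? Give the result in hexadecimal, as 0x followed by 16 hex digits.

6953383338129606024 in 64-bit hexadecimal is 0x607F614E3055C588.
Stored big-endian, the bytes at ascending addresses are 60 7F 61 4E 30 55 C5 88.
Read back as little-endian, the first byte is least significant, giving 0x88C555304E617F60.

0x88C555304E617F60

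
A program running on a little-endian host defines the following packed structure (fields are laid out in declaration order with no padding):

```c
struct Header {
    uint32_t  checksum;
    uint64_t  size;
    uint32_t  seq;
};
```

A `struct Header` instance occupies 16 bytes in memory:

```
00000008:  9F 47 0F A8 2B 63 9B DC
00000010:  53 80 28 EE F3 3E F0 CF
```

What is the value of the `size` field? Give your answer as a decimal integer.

17161107477767086891

`size` follows `checksum` (4 bytes), so it starts at byte offset 4 and occupies 8 bytes.
Bytes at offsets 4..11: 2B 63 9B DC 53 80 28 EE.
Little-endian stores the least-significant byte at the lowest address.
Reassemble most-significant byte first: EE 28 80 53 DC 9B 63 2B → 0xEE288053DC9B632B.
0xEE288053DC9B632B = 17161107477767086891.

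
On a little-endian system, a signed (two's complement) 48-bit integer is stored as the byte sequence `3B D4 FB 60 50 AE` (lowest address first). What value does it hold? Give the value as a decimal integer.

-89814728977349

Little-endian stores the least-significant byte at the lowest address.
Reassemble most-significant byte first: AE 50 60 FB D4 3B → 0xAE5060FBD43B.
Top bit is set, so as a signed 48-bit value this is 0xAE5060FBD43B − 2^48 = -89814728977349.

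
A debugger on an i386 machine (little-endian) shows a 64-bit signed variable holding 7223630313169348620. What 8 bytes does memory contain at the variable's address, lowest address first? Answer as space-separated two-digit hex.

7223630313169348620 in hexadecimal, padded to 64 bits, is 0x643F7D7F5533E80C.
Split into bytes (most-significant first): 64 3F 7D 7F 55 33 E8 0C.
In little-endian order the low byte comes first in memory.
So at ascending addresses the bytes are 0C E8 33 55 7F 7D 3F 64.

0C E8 33 55 7F 7D 3F 64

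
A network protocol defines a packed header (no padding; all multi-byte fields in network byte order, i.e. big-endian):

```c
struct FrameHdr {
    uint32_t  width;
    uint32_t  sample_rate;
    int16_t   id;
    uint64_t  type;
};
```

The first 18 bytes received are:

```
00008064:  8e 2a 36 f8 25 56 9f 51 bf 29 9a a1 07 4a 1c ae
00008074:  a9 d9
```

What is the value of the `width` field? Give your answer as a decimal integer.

2385131256

`width` is the first field, at byte offset 0, occupying 4 bytes.
Bytes at offsets 0..3: 8E 2A 36 F8.
Big-endian: lowest address holds the most-significant byte.
The bytes are already most-significant first: 0x8E2A36F8.
0x8E2A36F8 = 2385131256.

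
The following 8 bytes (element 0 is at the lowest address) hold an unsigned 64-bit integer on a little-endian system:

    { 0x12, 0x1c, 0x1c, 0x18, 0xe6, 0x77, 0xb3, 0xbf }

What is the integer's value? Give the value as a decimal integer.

In little-endian order the low byte comes first in memory.
Reassemble most-significant byte first: BF B3 77 E6 18 1C 1C 12 → 0xBFB377E6181C1C12.
0xBFB377E6181C1C12 = 13813516312206122002.

13813516312206122002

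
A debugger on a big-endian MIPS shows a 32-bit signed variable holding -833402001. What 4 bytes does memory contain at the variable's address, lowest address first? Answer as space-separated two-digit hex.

Two's complement of -833402001 in 32 bits: 833402001 = 0x31ACB491; invert → 0xCE534B6E; add 1 → 0xCE534B6F.
Split into bytes (most-significant first): CE 53 4B 6F.
In big-endian order the high byte comes first in memory.
So the memory order matches the most-significant-first order: CE 53 4B 6F.

CE 53 4B 6F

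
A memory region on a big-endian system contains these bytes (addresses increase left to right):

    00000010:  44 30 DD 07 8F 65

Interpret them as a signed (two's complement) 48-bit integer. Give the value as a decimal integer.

74976657379173

Big-endian stores the most-significant byte at the lowest address.
The bytes are already most-significant first: 0x4430DD078F65.
0x4430DD078F65 = 74976657379173.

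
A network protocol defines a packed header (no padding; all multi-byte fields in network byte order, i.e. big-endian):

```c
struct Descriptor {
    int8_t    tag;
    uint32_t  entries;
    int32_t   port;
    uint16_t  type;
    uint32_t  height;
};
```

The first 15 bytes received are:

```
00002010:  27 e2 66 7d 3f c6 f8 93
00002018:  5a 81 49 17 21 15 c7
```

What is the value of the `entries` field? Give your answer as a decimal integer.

3798367551

`entries` follows `tag` (1 byte), so it starts at byte offset 1 and occupies 4 bytes.
Bytes at offsets 1..4: E2 66 7D 3F.
Big-endian stores the most-significant byte at the lowest address.
The bytes are already most-significant first: 0xE2667D3F.
0xE2667D3F = 3798367551.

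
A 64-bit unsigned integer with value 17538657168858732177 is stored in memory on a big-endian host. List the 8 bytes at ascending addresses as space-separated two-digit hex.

17538657168858732177 in hexadecimal, padded to 64 bits, is 0xF365D3C5732ED691.
Split into bytes (most-significant first): F3 65 D3 C5 73 2E D6 91.
In big-endian order the high byte comes first in memory.
So the memory order matches the most-significant-first order: F3 65 D3 C5 73 2E D6 91.

F3 65 D3 C5 73 2E D6 91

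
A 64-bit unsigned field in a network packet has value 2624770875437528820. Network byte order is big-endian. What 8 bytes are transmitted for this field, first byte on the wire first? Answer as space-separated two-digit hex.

2624770875437528820 in hexadecimal, padded to 64 bits, is 0x246D0F345F3EB6F4.
Split into bytes (most-significant first): 24 6D 0F 34 5F 3E B6 F4.
In big-endian order the high byte comes first in memory.
So the memory order matches the most-significant-first order: 24 6D 0F 34 5F 3E B6 F4.

24 6D 0F 34 5F 3E B6 F4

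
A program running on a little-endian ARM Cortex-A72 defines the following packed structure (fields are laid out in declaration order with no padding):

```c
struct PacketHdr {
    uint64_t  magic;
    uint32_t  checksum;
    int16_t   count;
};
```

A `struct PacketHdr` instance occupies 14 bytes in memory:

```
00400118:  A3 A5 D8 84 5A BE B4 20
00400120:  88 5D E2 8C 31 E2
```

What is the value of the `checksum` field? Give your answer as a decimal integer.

`checksum` follows `magic` (8 bytes), so it starts at byte offset 8 and occupies 4 bytes.
Bytes at offsets 8..11: 88 5D E2 8C.
Little-endian stores the least-significant byte at the lowest address.
Reassemble most-significant byte first: 8C E2 5D 88 → 0x8CE25D88.
0x8CE25D88 = 2363645320.

2363645320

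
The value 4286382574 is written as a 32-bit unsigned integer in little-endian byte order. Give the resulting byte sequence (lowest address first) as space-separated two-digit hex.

EE 01 7D FF

4286382574 in hexadecimal, padded to 32 bits, is 0xFF7D01EE.
Split into bytes (most-significant first): FF 7D 01 EE.
Little-endian stores the least-significant byte at the lowest address.
So at ascending addresses the bytes are EE 01 7D FF.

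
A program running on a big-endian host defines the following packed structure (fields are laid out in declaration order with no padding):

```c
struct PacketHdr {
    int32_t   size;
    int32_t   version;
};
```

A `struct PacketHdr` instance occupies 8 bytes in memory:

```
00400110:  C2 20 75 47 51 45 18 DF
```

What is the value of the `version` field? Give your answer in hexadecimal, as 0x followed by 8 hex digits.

0x514518DF

`version` follows `size` (4 bytes), so it starts at byte offset 4 and occupies 4 bytes.
Bytes at offsets 4..7: 51 45 18 DF.
In big-endian order the high byte comes first in memory.
The bytes are already most-significant first: 0x514518DF.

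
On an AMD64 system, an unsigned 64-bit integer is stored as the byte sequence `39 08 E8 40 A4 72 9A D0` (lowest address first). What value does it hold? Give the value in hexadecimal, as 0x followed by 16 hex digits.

0xD09A72A440E80839

In little-endian order the low byte comes first in memory.
Reassemble most-significant byte first: D0 9A 72 A4 40 E8 08 39 → 0xD09A72A440E80839.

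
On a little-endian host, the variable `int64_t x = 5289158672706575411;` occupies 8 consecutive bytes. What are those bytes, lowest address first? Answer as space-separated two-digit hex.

33 1C 5A 27 CA DD 66 49

5289158672706575411 in hexadecimal, padded to 64 bits, is 0x4966DDCA275A1C33.
Split into bytes (most-significant first): 49 66 DD CA 27 5A 1C 33.
Little-endian: lowest address holds the least-significant byte.
So at ascending addresses the bytes are 33 1C 5A 27 CA DD 66 49.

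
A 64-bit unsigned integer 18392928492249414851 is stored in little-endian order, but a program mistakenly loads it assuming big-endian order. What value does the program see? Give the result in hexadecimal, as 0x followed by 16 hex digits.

18392928492249414851 in 64-bit hexadecimal is 0xFF40CF0387AFFCC3.
Stored little-endian, the bytes at ascending addresses are C3 FC AF 87 03 CF 40 FF.
Read back as big-endian, the last byte is least significant, giving 0xC3FCAF8703CF40FF.

0xC3FCAF8703CF40FF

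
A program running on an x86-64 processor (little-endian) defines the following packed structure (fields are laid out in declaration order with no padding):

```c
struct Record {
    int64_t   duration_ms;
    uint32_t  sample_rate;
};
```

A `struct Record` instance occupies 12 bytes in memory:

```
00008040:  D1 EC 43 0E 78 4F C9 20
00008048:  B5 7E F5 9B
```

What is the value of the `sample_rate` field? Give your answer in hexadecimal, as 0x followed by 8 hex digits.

0x9BF57EB5

`sample_rate` follows `duration_ms` (8 bytes), so it starts at byte offset 8 and occupies 4 bytes.
Bytes at offsets 8..11: B5 7E F5 9B.
Little-endian: lowest address holds the least-significant byte.
Reassemble most-significant byte first: 9B F5 7E B5 → 0x9BF57EB5.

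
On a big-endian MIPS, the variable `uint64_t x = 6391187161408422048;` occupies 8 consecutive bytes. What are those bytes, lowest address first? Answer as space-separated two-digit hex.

6391187161408422048 in hexadecimal, padded to 64 bits, is 0x58B20EDC80C940A0.
Split into bytes (most-significant first): 58 B2 0E DC 80 C9 40 A0.
Big-endian stores the most-significant byte at the lowest address.
So the memory order matches the most-significant-first order: 58 B2 0E DC 80 C9 40 A0.

58 B2 0E DC 80 C9 40 A0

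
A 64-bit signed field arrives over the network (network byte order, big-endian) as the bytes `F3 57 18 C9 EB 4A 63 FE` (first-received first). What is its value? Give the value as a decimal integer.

-912233144004221954

In big-endian order the high byte comes first in memory.
The bytes are already most-significant first: 0xF35718C9EB4A63FE.
Top bit is set, so as a signed 64-bit value this is 0xF35718C9EB4A63FE − 2^64 = -912233144004221954.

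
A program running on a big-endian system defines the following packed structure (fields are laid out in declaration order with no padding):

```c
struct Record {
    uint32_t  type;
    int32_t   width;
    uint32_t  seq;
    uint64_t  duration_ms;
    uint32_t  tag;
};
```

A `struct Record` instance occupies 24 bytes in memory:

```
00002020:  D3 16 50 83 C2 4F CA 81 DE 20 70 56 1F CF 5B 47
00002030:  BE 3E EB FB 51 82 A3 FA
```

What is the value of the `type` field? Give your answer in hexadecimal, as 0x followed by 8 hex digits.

0xD3165083

`type` is the first field, at byte offset 0, occupying 4 bytes.
Bytes at offsets 0..3: D3 16 50 83.
In big-endian order the high byte comes first in memory.
The bytes are already most-significant first: 0xD3165083.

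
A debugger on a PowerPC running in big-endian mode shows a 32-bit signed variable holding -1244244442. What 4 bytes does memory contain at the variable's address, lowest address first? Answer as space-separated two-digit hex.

B5 D6 56 26

Two's complement of -1244244442 in 32 bits: 1244244442 = 0x4A29A9DA; invert → 0xB5D65625; add 1 → 0xB5D65626.
Split into bytes (most-significant first): B5 D6 56 26.
Big-endian stores the most-significant byte at the lowest address.
So the memory order matches the most-significant-first order: B5 D6 56 26.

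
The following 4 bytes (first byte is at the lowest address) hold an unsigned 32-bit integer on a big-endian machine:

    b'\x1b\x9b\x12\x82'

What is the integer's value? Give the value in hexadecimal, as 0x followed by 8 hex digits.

0x1B9B1282

Big-endian: lowest address holds the most-significant byte.
The bytes are already most-significant first: 0x1B9B1282.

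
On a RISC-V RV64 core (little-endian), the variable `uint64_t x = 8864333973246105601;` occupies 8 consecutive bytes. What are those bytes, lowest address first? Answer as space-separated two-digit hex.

8864333973246105601 in hexadecimal, padded to 64 bits, is 0x7B0470C88DC2D801.
Split into bytes (most-significant first): 7B 04 70 C8 8D C2 D8 01.
Little-endian stores the least-significant byte at the lowest address.
So at ascending addresses the bytes are 01 D8 C2 8D C8 70 04 7B.

01 D8 C2 8D C8 70 04 7B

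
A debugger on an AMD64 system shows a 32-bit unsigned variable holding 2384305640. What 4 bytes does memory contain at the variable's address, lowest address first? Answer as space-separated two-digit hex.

E8 9D 1D 8E

2384305640 in hexadecimal, padded to 32 bits, is 0x8E1D9DE8.
Split into bytes (most-significant first): 8E 1D 9D E8.
Little-endian stores the least-significant byte at the lowest address.
So at ascending addresses the bytes are E8 9D 1D 8E.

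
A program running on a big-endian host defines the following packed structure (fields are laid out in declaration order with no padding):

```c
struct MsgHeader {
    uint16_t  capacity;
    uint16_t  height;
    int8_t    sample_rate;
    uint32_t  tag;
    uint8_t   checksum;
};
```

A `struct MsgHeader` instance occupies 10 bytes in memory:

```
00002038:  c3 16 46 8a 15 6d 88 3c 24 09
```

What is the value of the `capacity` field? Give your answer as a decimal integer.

49942

`capacity` is the first field, at byte offset 0, occupying 2 bytes.
Bytes at offsets 0..1: C3 16.
Big-endian stores the most-significant byte at the lowest address.
The bytes are already most-significant first: 0xC316.
0xC316 = 49942.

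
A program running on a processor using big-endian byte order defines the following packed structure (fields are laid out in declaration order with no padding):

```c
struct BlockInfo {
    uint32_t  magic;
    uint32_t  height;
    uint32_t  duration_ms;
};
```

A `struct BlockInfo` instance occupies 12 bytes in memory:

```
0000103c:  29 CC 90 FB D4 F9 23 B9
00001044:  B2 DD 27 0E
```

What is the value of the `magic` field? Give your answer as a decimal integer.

`magic` is the first field, at byte offset 0, occupying 4 bytes.
Bytes at offsets 0..3: 29 CC 90 FB.
Big-endian: lowest address holds the most-significant byte.
The bytes are already most-significant first: 0x29CC90FB.
0x29CC90FB = 701272315.

701272315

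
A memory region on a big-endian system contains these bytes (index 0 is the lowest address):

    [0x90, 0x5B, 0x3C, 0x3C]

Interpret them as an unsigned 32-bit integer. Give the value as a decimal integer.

2421898300

In big-endian order the high byte comes first in memory.
The bytes are already most-significant first: 0x905B3C3C.
0x905B3C3C = 2421898300.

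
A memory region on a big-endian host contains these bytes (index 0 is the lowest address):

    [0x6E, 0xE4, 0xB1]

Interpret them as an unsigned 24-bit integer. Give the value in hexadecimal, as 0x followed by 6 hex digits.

0x6EE4B1

In big-endian order the high byte comes first in memory.
The bytes are already most-significant first: 0x6EE4B1.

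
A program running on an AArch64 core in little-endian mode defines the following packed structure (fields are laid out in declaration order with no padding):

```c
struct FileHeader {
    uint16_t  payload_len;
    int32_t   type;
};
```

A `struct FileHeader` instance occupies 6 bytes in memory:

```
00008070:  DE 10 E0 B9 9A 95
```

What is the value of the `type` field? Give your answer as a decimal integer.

`type` follows `payload_len` (2 bytes), so it starts at byte offset 2 and occupies 4 bytes.
Bytes at offsets 2..5: E0 B9 9A 95.
Little-endian stores the least-significant byte at the lowest address.
Reassemble most-significant byte first: 95 9A B9 E0 → 0x959AB9E0.
Top bit is set, so as a signed 32-bit value this is 0x959AB9E0 − 2^32 = -1785021984.

-1785021984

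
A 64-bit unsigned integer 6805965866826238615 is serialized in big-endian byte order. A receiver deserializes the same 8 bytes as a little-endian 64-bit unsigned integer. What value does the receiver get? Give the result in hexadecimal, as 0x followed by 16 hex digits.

6805965866826238615 in 64-bit hexadecimal is 0x5E73A5E5759C8A97.
Stored big-endian, the bytes at ascending addresses are 5E 73 A5 E5 75 9C 8A 97.
Read back as little-endian, the first byte is least significant, giving 0x978A9C75E5A5735E.

0x978A9C75E5A5735E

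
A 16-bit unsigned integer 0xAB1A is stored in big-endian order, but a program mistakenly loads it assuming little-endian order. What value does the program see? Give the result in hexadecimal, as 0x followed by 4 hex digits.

0x1AAB

Stored big-endian, the bytes at ascending addresses are AB 1A.
Read back as little-endian, the first byte is least significant, giving 0x1AAB.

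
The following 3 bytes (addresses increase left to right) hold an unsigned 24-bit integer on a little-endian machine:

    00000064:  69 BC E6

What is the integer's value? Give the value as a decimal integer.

Little-endian: lowest address holds the least-significant byte.
Reassemble most-significant byte first: E6 BC 69 → 0xE6BC69.
0xE6BC69 = 15121513.

15121513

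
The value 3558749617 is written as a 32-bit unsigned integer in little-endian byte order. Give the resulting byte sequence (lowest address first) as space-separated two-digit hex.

3558749617 in hexadecimal, padded to 32 bits, is 0xD41E35B1.
Split into bytes (most-significant first): D4 1E 35 B1.
Little-endian stores the least-significant byte at the lowest address.
So at ascending addresses the bytes are B1 35 1E D4.

B1 35 1E D4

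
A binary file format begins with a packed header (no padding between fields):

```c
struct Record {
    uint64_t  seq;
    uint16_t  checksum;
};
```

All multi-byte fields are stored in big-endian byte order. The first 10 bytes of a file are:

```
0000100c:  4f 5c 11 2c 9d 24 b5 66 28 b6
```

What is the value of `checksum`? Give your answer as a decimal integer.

10422

`checksum` follows `seq` (8 bytes), so it starts at byte offset 8 and occupies 2 bytes.
Bytes at offsets 8..9: 28 B6.
In big-endian order the high byte comes first in memory.
The bytes are already most-significant first: 0x28B6.
0x28B6 = 10422.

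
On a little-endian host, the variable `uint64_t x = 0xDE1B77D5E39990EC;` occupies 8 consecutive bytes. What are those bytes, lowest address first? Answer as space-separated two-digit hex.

Split into bytes (most-significant first): DE 1B 77 D5 E3 99 90 EC.
Little-endian: lowest address holds the least-significant byte.
So at ascending addresses the bytes are EC 90 99 E3 D5 77 1B DE.

EC 90 99 E3 D5 77 1B DE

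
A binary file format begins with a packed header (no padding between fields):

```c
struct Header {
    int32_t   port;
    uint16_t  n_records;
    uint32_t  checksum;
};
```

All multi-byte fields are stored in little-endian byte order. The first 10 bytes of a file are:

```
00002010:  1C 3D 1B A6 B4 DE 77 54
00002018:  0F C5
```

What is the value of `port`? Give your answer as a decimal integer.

-1508164324

`port` is the first field, at byte offset 0, occupying 4 bytes.
Bytes at offsets 0..3: 1C 3D 1B A6.
Little-endian: lowest address holds the least-significant byte.
Reassemble most-significant byte first: A6 1B 3D 1C → 0xA61B3D1C.
Top bit is set, so as a signed 32-bit value this is 0xA61B3D1C − 2^32 = -1508164324.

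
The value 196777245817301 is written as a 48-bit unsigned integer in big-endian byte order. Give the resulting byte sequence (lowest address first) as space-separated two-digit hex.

B2 F7 C5 D6 39 D5

196777245817301 in hexadecimal, padded to 48 bits, is 0xB2F7C5D639D5.
Split into bytes (most-significant first): B2 F7 C5 D6 39 D5.
In big-endian order the high byte comes first in memory.
So the memory order matches the most-significant-first order: B2 F7 C5 D6 39 D5.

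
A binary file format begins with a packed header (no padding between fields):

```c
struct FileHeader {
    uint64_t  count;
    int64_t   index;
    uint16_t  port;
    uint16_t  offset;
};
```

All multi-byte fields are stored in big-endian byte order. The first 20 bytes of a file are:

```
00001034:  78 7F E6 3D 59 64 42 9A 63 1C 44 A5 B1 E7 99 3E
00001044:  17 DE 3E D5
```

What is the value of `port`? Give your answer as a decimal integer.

6110

`port` follows `count` (8 B), `index` (8 B), so it starts at offset 8 + 8 = 16 and occupies 2 bytes.
Bytes at offsets 16..17: 17 DE.
Big-endian stores the most-significant byte at the lowest address.
The bytes are already most-significant first: 0x17DE.
0x17DE = 6110.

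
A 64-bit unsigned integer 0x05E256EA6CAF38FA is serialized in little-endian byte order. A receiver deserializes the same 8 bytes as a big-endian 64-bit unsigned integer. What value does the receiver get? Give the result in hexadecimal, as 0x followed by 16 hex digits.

0xFA38AF6CEA56E205

Stored little-endian, the bytes at ascending addresses are FA 38 AF 6C EA 56 E2 05.
Read back as big-endian, the last byte is least significant, giving 0xFA38AF6CEA56E205.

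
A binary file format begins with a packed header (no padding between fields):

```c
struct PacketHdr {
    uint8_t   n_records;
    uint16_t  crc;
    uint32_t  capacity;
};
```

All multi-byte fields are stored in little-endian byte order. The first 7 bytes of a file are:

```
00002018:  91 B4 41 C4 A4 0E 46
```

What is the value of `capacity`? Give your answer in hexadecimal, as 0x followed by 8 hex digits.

`capacity` follows `n_records` (1 B), `crc` (2 B), so it starts at offset 1 + 2 = 3 and occupies 4 bytes.
Bytes at offsets 3..6: C4 A4 0E 46.
In little-endian order the low byte comes first in memory.
Reassemble most-significant byte first: 46 0E A4 C4 → 0x460EA4C4.

0x460EA4C4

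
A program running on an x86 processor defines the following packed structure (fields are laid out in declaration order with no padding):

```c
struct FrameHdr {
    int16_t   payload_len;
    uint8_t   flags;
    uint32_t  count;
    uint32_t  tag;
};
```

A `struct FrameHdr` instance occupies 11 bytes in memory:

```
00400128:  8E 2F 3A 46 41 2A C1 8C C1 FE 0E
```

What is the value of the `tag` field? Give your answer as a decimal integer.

251576716

`tag` follows `payload_len` (2 B), `flags` (1 B), `count` (4 B), so it starts at offset 2 + 1 + 4 = 7 and occupies 4 bytes.
Bytes at offsets 7..10: 8C C1 FE 0E.
Little-endian stores the least-significant byte at the lowest address.
Reassemble most-significant byte first: 0E FE C1 8C → 0x0EFEC18C.
0x0EFEC18C = 251576716.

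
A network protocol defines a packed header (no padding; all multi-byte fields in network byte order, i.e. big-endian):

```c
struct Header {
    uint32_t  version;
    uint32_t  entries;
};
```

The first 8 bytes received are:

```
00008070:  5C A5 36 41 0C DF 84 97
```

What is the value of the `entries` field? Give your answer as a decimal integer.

215975063

`entries` follows `version` (4 bytes), so it starts at byte offset 4 and occupies 4 bytes.
Bytes at offsets 4..7: 0C DF 84 97.
In big-endian order the high byte comes first in memory.
The bytes are already most-significant first: 0x0CDF8497.
0x0CDF8497 = 215975063.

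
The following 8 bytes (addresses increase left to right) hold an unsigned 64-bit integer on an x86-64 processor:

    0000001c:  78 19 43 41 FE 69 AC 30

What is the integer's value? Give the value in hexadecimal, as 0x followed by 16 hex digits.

Little-endian stores the least-significant byte at the lowest address.
Reassemble most-significant byte first: 30 AC 69 FE 41 43 19 78 → 0x30AC69FE41431978.

0x30AC69FE41431978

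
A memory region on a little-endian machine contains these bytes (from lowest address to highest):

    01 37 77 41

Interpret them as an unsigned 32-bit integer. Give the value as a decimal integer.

Little-endian: lowest address holds the least-significant byte.
Reassemble most-significant byte first: 41 77 37 01 → 0x41773701.
0x41773701 = 1098331905.

1098331905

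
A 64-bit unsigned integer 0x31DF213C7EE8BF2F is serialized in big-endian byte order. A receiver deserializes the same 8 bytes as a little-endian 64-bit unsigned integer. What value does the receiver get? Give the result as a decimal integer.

3440724269206724401

Stored big-endian, the bytes at ascending addresses are 31 DF 21 3C 7E E8 BF 2F.
Read back as little-endian, the first byte is least significant, giving 0x2FBFE87E3C21DF31.
0x2FBFE87E3C21DF31 = 3440724269206724401.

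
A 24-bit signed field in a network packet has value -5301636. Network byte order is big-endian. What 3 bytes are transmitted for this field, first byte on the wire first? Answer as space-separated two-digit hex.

Two's complement of -5301636 in 24 bits: 5301636 = 0x50E584; invert → 0xAF1A7B; add 1 → 0xAF1A7C.
Split into bytes (most-significant first): AF 1A 7C.
Big-endian stores the most-significant byte at the lowest address.
So the memory order matches the most-significant-first order: AF 1A 7C.

AF 1A 7C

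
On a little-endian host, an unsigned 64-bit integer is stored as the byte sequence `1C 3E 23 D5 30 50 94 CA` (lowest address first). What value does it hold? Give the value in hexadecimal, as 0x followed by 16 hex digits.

0xCA945030D5233E1C

In little-endian order the low byte comes first in memory.
Reassemble most-significant byte first: CA 94 50 30 D5 23 3E 1C → 0xCA945030D5233E1C.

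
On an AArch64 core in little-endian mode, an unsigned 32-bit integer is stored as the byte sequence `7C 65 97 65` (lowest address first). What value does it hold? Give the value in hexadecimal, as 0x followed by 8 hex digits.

0x6597657C

Little-endian: lowest address holds the least-significant byte.
Reassemble most-significant byte first: 65 97 65 7C → 0x6597657C.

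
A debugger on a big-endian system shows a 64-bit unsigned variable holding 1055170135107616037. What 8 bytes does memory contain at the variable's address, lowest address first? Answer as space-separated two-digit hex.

1055170135107616037 in hexadecimal, padded to 64 bits, is 0x0EA4B7A5B8B0BD25.
Split into bytes (most-significant first): 0E A4 B7 A5 B8 B0 BD 25.
Big-endian: lowest address holds the most-significant byte.
So the memory order matches the most-significant-first order: 0E A4 B7 A5 B8 B0 BD 25.

0E A4 B7 A5 B8 B0 BD 25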